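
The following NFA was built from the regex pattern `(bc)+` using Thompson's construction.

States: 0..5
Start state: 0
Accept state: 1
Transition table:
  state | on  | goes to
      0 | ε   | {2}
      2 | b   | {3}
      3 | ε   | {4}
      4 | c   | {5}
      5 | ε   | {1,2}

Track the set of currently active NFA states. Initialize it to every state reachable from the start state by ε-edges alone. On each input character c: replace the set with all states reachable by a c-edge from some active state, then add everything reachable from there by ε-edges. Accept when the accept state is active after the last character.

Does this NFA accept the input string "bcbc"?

Answer: ACCEPT

Steps:
initial (ε-close {0}): {0,2}
'b' @ 1: {3,4}
'c' @ 2: {1,2,5}  (accept∈set)
'b' @ 3: {3,4}
'c' @ 4: {1,2,5}  (accept∈set)
after full input: {1,2,5}  (accept=1 in)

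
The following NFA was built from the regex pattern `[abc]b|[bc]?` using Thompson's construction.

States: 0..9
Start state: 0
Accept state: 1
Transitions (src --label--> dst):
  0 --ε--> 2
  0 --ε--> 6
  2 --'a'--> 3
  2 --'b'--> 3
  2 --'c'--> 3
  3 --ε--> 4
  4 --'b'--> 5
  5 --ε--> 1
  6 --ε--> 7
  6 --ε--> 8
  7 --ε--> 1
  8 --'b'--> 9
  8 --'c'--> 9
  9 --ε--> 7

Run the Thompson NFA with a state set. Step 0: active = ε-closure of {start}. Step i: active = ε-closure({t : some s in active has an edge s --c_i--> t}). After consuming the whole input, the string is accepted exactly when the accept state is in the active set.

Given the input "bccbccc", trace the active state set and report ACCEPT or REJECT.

S₀ = ε-closure({0}) = {0,1,2,6,7,8}
'b' @ 1: {1,3,4,7,9}  (accept∈set)
'c' @ 2: {}  — state set empty
rest 'cbccc' ignored (set empty)
end set {} — state 1 not in

Answer: REJECT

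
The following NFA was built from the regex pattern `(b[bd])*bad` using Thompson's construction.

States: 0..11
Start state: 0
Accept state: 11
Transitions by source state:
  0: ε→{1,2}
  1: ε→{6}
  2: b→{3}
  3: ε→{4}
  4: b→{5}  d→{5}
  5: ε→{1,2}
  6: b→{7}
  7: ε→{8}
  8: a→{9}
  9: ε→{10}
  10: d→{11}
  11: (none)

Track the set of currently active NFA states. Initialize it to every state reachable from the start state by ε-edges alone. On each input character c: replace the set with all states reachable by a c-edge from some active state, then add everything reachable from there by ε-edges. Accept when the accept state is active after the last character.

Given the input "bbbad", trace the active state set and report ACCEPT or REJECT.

S₀ = ε-closure({0}) = {0,1,2,6}
'b' @ 1: {3,4,7,8}
'b' @ 2: {1,2,5,6}
'b' @ 3: {3,4,7,8}
'a' @ 4: {9,10}
'd' @ 5: {11}  ✓accept
end set {11} — state 11 in

Answer: ACCEPT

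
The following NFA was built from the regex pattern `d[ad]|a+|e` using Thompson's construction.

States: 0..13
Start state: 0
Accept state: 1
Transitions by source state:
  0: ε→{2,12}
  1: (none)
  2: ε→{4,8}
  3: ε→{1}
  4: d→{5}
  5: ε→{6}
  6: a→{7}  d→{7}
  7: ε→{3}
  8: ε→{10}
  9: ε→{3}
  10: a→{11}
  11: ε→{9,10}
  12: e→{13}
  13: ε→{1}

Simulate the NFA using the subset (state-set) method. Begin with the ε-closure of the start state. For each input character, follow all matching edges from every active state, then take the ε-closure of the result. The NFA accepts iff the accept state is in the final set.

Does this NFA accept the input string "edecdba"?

Answer: REJECT

Trace:
S₀ = ε-closure({0}) = {0,2,4,8,10,12}
'e' @ 1: {1,13}  [accepting]
'd' @ 2: {}  — dead — no transitions
rest 'ecdba' ignored (set empty)
final: {}; accept 1 not in set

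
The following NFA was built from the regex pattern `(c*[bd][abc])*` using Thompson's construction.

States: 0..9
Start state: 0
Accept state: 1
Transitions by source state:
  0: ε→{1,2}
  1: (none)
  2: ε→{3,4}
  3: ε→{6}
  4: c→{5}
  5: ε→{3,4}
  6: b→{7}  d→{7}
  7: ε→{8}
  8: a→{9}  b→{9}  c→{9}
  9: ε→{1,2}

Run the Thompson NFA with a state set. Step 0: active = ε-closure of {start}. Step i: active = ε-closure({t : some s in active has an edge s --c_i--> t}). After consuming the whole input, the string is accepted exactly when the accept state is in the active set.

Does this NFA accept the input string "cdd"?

initial (ε-close {0}): {0,1,2,3,4,6}
'c' @ 1: {3,4,5,6}
'd' @ 2: {7,8}
'd' @ 3: {}  — dead — no transitions
end set {} — state 1 not in

Answer: REJECT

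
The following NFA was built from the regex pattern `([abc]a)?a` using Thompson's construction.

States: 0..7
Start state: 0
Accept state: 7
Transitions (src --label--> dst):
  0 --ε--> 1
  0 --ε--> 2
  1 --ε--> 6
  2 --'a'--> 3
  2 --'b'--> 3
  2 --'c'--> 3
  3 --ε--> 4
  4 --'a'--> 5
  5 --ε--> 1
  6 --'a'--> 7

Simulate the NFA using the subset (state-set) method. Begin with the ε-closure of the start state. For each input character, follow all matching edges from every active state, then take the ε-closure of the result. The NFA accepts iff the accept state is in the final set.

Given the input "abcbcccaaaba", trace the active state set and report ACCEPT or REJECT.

initial (ε-close {0}): {0,1,2,6}
'a' @ 1: {3,4,7}  ✓accept
'b' @ 2: {}  — no active states
rest 'cbcccaaaba' ignored (set empty)
after full input: {}  (accept=7 not in)

Answer: REJECT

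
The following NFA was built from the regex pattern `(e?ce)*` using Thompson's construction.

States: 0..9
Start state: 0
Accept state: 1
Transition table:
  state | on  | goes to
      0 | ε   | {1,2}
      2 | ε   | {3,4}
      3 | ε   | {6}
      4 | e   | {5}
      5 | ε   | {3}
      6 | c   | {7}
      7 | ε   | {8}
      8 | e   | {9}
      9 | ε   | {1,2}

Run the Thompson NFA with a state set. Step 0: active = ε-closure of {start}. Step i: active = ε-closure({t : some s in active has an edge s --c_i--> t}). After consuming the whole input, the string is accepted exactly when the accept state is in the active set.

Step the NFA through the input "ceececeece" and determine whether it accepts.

initial (ε-close {0}): {0,1,2,3,4,6}
'c' @ 1: {7,8}
'e' @ 2: {1,2,3,4,6,9}  (accept∈set)
'e' @ 3: {3,5,6}
'c' @ 4: {7,8}
'e' @ 5: {1,2,3,4,6,9}  (accept∈set)
'c' @ 6: {7,8}
'e' @ 7: {1,2,3,4,6,9}  (accept∈set)
'e' @ 8: {3,5,6}
'c' @ 9: {7,8}
'e' @ 10: {1,2,3,4,6,9}  (accept∈set)
final: {1,2,3,4,6,9}; accept 1 in set

Answer: ACCEPT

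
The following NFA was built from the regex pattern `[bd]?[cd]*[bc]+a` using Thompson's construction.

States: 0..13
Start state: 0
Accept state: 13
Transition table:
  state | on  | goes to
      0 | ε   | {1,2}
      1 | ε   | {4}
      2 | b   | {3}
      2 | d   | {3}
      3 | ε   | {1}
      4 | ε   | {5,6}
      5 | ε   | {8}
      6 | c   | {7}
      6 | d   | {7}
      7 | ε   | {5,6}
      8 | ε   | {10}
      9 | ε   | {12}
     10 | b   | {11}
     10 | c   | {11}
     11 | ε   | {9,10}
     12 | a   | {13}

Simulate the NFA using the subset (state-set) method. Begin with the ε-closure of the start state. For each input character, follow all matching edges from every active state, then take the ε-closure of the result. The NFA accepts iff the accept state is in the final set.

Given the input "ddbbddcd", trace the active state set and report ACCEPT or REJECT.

Answer: REJECT

Steps:
initial (ε-close {0}): {0,1,2,4,5,6,8,10}
'd' @ 1: {1,3,4,5,6,7,8,10}
'd' @ 2: {5,6,7,8,10}
'b' @ 3: {9,10,11,12}
'b' @ 4: {9,10,11,12}
'd' @ 5: {}  — state set empty
rest 'dcd' ignored (set empty)
end set {} — state 13 not in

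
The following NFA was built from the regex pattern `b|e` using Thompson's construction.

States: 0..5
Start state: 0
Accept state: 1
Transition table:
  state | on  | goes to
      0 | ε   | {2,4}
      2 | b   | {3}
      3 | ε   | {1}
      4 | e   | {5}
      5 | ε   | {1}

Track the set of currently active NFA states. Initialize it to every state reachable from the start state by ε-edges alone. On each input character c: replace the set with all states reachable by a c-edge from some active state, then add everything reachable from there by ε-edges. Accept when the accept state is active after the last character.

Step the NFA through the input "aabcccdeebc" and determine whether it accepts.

S₀ = ε-closure({0}) = {0,2,4}
'a' @ 1: {}  — state set empty
rest 'abcccdeebc' ignored (set empty)
after full input: {}  (accept=1 not in)

Answer: REJECT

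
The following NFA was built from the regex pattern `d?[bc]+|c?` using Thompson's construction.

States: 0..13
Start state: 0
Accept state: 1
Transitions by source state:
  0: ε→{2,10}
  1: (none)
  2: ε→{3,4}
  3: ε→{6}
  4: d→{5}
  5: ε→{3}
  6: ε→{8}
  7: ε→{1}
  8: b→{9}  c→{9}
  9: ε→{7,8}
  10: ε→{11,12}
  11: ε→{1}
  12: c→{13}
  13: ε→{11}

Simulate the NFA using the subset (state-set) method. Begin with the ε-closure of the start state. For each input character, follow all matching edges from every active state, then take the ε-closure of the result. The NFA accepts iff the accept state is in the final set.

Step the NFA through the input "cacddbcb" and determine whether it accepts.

start: ε-closure({0}) = {0,1,2,3,4,6,8,10,11,12}
'c' @ 1: {1,7,8,9,11,13}  [accepting]
'a' @ 2: {}  — no active states
rest 'cddbcb' ignored (set empty)
end set {} — state 1 not in

Answer: REJECT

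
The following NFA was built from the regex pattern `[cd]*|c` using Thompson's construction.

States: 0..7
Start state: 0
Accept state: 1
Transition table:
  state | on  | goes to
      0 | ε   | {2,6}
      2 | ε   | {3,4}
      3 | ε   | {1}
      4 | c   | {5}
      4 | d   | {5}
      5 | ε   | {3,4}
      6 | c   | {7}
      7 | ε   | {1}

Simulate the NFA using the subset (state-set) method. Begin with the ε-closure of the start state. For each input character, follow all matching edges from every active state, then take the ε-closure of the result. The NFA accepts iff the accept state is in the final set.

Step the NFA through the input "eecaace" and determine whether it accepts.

initial (ε-close {0}): {0,1,2,3,4,6}
'e' @ 1: {}  — dead — no transitions
rest 'ecaace' ignored (set empty)
final: {}; accept 1 not in set

Answer: REJECT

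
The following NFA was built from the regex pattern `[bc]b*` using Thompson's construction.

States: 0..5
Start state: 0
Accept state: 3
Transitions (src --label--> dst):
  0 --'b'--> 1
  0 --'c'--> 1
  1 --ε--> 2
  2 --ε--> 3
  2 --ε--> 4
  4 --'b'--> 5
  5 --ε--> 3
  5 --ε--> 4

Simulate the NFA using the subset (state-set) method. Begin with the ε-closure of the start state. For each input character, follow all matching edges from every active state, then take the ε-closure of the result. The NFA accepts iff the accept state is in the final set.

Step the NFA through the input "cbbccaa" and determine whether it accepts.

start: ε-closure({0}) = {0}
'c' @ 1: {1,2,3,4}  ✓accept
'b' @ 2: {3,4,5}  ✓accept
'b' @ 3: {3,4,5}  ✓accept
'c' @ 4: {}  — no active states
rest 'caa' ignored (set empty)
final: {}; accept 3 not in set

Answer: REJECT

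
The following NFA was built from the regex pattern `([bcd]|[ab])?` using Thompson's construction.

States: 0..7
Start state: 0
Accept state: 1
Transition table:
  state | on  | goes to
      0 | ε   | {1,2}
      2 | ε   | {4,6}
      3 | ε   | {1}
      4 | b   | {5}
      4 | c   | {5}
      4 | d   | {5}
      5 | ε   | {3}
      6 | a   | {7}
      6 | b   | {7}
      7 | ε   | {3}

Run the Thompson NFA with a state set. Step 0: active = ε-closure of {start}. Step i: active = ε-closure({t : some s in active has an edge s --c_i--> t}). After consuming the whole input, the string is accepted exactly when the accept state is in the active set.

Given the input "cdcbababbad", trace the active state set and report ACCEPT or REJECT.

Answer: REJECT

Trace:
start: ε-closure({0}) = {0,1,2,4,6}
'c' @ 1: {1,3,5}  ✓accept
'd' @ 2: {}  — no active states
rest 'cbababbad' ignored (set empty)
after full input: {}  (accept=1 not in)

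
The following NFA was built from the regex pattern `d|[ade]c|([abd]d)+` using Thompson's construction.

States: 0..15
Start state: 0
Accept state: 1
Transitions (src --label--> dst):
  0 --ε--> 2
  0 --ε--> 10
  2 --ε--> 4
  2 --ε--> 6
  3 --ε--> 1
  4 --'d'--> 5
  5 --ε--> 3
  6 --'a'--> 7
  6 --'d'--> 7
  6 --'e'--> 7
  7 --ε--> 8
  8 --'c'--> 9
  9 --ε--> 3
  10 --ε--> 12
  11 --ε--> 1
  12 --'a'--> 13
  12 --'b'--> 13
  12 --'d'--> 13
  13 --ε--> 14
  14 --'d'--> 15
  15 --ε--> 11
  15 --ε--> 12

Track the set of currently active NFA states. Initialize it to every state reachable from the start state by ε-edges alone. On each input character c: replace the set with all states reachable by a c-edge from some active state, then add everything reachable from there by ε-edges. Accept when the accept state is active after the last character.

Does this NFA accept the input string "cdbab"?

S₀ = ε-closure({0}) = {0,2,4,6,10,12}
'c' @ 1: {}  — state set empty
rest 'dbab' ignored (set empty)
final: {}; accept 1 not in set

Answer: REJECT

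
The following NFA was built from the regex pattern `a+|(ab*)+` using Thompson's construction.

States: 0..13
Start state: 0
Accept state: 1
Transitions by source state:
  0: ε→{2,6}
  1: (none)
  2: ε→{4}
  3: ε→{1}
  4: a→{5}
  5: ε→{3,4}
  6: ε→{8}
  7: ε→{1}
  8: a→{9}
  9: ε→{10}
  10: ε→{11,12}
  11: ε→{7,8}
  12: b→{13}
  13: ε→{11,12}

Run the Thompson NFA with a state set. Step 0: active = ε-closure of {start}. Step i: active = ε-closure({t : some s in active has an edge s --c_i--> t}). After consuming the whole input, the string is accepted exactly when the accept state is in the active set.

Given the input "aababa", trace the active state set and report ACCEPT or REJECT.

S₀ = ε-closure({0}) = {0,2,4,6,8}
'a' @ 1: {1,3,4,5,7,8,9,10,11,12}  [accepting]
'a' @ 2: {1,3,4,5,7,8,9,10,11,12}  [accepting]
'b' @ 3: {1,7,8,11,12,13}  [accepting]
'a' @ 4: {1,7,8,9,10,11,12}  [accepting]
'b' @ 5: {1,7,8,11,12,13}  [accepting]
'a' @ 6: {1,7,8,9,10,11,12}  [accepting]
after full input: {1,7,8,9,10,11,12}  (accept=1 in)

Answer: ACCEPT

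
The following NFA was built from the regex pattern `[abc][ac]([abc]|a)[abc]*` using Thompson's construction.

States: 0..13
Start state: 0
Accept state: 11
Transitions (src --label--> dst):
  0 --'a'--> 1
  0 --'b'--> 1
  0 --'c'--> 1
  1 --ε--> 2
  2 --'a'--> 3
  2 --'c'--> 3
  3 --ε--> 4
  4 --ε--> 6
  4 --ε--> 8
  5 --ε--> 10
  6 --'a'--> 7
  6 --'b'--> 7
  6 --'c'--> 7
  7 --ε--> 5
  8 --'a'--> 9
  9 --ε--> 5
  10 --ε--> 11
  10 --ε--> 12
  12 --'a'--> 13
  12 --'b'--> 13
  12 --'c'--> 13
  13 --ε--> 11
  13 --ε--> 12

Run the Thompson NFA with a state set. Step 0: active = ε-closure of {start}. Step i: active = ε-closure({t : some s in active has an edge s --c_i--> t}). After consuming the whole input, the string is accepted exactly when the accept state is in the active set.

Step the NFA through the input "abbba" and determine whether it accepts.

Answer: REJECT

Derivation:
initial (ε-close {0}): {0}
'a' @ 1: {1,2}
'b' @ 2: {}  — state set empty
rest 'bba' ignored (set empty)
after full input: {}  (accept=11 not in)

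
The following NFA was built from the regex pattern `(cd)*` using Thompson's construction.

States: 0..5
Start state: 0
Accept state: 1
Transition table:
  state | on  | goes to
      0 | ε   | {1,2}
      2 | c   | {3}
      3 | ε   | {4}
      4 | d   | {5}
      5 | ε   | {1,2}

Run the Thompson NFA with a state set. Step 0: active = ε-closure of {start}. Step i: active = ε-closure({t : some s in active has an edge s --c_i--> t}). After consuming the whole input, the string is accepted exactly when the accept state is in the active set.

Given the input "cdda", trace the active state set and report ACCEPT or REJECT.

Answer: REJECT

Trace:
initial (ε-close {0}): {0,1,2}
'c' @ 1: {3,4}
'd' @ 2: {1,2,5}  (accept∈set)
'd' @ 3: {}  — no active states
rest 'a' ignored (set empty)
final: {}; accept 1 not in set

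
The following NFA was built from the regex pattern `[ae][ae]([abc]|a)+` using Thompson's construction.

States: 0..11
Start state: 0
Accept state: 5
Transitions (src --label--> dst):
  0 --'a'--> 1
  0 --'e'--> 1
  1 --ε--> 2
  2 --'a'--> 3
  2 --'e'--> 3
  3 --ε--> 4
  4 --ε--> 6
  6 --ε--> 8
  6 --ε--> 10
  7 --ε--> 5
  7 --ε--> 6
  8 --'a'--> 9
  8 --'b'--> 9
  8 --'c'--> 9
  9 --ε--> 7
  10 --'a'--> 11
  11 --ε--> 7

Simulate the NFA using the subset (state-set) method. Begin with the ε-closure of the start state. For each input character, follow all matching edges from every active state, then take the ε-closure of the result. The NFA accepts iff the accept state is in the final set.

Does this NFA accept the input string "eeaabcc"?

start: ε-closure({0}) = {0}
'e' @ 1: {1,2}
'e' @ 2: {3,4,6,8,10}
'a' @ 3: {5,6,7,8,9,10,11}  [accepting]
'a' @ 4: {5,6,7,8,9,10,11}  [accepting]
'b' @ 5: {5,6,7,8,9,10}  [accepting]
'c' @ 6: {5,6,7,8,9,10}  [accepting]
'c' @ 7: {5,6,7,8,9,10}  [accepting]
end set {5,6,7,8,9,10} — state 5 in

Answer: ACCEPT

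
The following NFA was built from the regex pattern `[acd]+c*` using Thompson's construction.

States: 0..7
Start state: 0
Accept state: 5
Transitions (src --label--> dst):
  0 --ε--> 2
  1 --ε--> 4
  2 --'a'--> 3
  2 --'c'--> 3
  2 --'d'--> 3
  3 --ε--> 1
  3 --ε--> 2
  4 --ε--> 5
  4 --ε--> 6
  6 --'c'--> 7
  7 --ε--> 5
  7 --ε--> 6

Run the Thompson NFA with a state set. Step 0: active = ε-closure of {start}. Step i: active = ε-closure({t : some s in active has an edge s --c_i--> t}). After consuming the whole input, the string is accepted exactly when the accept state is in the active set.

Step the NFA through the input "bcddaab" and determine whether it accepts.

initial (ε-close {0}): {0,2}
'b' @ 1: {}  — no active states
rest 'cddaab' ignored (set empty)
end set {} — state 5 not in

Answer: REJECT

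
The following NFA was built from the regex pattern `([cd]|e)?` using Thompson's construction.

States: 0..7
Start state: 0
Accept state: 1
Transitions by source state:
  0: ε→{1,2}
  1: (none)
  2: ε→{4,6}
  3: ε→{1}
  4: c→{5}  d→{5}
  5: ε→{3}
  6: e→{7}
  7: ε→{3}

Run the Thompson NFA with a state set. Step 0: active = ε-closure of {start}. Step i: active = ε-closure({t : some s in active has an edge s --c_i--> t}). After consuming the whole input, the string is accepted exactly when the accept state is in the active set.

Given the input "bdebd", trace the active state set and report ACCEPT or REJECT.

S₀ = ε-closure({0}) = {0,1,2,4,6}
'b' @ 1: {}  — no active states
rest 'debd' ignored (set empty)
final: {}; accept 1 not in set

Answer: REJECT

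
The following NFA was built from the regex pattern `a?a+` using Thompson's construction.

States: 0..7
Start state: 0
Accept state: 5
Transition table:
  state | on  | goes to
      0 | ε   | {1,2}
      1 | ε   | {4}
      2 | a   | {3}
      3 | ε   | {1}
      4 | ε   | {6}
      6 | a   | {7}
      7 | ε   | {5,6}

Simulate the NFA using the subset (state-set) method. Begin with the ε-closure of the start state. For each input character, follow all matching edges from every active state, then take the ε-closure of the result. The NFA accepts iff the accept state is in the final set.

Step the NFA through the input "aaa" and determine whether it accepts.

Answer: ACCEPT

Steps:
initial (ε-close {0}): {0,1,2,4,6}
'a' @ 1: {1,3,4,5,6,7}  ✓accept
'a' @ 2: {5,6,7}  ✓accept
'a' @ 3: {5,6,7}  ✓accept
after full input: {5,6,7}  (accept=5 in)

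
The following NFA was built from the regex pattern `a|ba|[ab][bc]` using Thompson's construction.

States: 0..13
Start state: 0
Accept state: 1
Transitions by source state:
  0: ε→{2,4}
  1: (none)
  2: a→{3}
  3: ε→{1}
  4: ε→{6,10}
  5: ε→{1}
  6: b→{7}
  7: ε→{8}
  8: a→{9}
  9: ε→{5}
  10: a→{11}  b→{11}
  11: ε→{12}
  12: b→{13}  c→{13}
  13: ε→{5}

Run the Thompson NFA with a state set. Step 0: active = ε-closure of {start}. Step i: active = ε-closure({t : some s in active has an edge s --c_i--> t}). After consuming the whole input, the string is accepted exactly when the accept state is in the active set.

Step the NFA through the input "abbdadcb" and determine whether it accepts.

Answer: REJECT

Steps:
S₀ = ε-closure({0}) = {0,2,4,6,10}
'a' @ 1: {1,3,11,12}  ✓accept
'b' @ 2: {1,5,13}  ✓accept
'b' @ 3: {}  — state set empty
rest 'dadcb' ignored (set empty)
final: {}; accept 1 not in set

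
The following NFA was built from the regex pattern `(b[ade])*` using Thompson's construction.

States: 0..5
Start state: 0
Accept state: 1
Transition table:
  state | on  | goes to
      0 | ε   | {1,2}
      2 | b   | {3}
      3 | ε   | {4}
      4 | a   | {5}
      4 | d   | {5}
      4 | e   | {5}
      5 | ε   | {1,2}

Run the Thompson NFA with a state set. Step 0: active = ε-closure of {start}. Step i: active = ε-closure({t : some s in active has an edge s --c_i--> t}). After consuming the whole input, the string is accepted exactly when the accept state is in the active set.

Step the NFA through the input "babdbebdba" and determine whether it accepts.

Answer: ACCEPT

Steps:
start: ε-closure({0}) = {0,1,2}
'b' @ 1: {3,4}
'a' @ 2: {1,2,5}  (accept∈set)
'b' @ 3: {3,4}
'd' @ 4: {1,2,5}  (accept∈set)
'b' @ 5: {3,4}
'e' @ 6: {1,2,5}  (accept∈set)
'b' @ 7: {3,4}
'd' @ 8: {1,2,5}  (accept∈set)
'b' @ 9: {3,4}
'a' @ 10: {1,2,5}  (accept∈set)
end set {1,2,5} — state 1 in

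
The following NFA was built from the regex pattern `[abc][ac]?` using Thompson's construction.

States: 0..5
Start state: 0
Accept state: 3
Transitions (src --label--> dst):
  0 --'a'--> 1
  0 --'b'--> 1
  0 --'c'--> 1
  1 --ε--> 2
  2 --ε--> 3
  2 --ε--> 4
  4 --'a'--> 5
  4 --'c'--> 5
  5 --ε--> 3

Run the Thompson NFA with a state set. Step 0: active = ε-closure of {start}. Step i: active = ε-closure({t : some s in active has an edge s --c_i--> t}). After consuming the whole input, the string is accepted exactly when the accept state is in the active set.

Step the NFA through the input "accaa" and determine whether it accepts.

S₀ = ε-closure({0}) = {0}
'a' @ 1: {1,2,3,4}  [accepting]
'c' @ 2: {3,5}  [accepting]
'c' @ 3: {}  — state set empty
rest 'aa' ignored (set empty)
end set {} — state 3 not in

Answer: REJECT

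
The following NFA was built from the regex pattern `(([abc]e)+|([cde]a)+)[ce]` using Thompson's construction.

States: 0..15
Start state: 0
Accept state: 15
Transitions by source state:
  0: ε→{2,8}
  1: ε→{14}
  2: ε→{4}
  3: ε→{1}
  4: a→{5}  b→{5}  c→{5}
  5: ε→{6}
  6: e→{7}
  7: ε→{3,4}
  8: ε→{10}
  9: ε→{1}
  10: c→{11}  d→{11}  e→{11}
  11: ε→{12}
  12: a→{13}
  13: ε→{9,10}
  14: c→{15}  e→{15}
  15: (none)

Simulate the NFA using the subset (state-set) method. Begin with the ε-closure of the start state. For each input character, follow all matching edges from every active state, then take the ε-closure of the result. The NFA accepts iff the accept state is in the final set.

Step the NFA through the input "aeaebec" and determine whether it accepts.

start: ε-closure({0}) = {0,2,4,8,10}
'a' @ 1: {5,6}
'e' @ 2: {1,3,4,7,14}
'a' @ 3: {5,6}
'e' @ 4: {1,3,4,7,14}
'b' @ 5: {5,6}
'e' @ 6: {1,3,4,7,14}
'c' @ 7: {5,6,15}  (accept∈set)
final: {5,6,15}; accept 15 in set

Answer: ACCEPT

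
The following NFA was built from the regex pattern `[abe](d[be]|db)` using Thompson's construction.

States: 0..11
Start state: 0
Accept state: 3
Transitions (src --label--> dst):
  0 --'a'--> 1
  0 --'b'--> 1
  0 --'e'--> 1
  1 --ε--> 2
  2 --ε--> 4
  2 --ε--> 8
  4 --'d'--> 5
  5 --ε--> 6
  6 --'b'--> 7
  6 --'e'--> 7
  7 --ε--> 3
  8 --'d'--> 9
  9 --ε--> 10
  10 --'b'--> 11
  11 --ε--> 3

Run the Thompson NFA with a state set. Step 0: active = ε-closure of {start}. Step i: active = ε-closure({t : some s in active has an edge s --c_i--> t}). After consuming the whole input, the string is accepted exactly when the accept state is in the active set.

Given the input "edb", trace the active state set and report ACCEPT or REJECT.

Answer: ACCEPT

Steps:
S₀ = ε-closure({0}) = {0}
'e' @ 1: {1,2,4,8}
'd' @ 2: {5,6,9,10}
'b' @ 3: {3,7,11}  ✓accept
end set {3,7,11} — state 3 in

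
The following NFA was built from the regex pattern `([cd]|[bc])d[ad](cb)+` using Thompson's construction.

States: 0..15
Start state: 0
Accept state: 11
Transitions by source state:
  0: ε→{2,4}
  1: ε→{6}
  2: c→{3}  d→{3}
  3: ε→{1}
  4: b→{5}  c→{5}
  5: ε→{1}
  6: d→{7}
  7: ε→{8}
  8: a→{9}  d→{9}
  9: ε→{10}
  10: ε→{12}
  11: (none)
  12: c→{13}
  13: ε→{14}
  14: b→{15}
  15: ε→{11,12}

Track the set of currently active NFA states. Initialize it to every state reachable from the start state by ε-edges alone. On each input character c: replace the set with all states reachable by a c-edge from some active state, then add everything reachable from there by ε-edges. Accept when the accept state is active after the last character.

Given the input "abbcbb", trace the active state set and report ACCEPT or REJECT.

Answer: REJECT

Derivation:
start: ε-closure({0}) = {0,2,4}
'a' @ 1: {}  — no active states
rest 'bbcbb' ignored (set empty)
end set {} — state 11 not in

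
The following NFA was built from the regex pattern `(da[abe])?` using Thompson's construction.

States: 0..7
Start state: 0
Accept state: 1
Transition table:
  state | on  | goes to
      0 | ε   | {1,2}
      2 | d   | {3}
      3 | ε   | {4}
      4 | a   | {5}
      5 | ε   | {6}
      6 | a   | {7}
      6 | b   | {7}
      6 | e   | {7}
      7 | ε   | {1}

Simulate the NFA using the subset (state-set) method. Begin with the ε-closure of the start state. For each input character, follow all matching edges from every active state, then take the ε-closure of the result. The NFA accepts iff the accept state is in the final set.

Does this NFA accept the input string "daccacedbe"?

initial (ε-close {0}): {0,1,2}
'd' @ 1: {3,4}
'a' @ 2: {5,6}
'c' @ 3: {}  — dead — no transitions
rest 'cacedbe' ignored (set empty)
end set {} — state 1 not in

Answer: REJECT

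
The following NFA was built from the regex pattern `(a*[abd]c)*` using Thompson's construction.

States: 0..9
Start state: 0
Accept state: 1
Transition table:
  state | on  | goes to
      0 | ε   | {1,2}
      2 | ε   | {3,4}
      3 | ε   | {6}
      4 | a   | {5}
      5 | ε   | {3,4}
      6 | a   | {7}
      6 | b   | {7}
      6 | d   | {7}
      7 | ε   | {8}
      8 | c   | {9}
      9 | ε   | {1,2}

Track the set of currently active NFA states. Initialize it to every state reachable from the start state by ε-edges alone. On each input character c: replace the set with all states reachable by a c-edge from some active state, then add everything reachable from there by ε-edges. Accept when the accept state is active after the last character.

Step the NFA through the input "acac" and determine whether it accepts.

initial (ε-close {0}): {0,1,2,3,4,6}
'a' @ 1: {3,4,5,6,7,8}
'c' @ 2: {1,2,3,4,6,9}  ✓accept
'a' @ 3: {3,4,5,6,7,8}
'c' @ 4: {1,2,3,4,6,9}  ✓accept
end set {1,2,3,4,6,9} — state 1 in

Answer: ACCEPT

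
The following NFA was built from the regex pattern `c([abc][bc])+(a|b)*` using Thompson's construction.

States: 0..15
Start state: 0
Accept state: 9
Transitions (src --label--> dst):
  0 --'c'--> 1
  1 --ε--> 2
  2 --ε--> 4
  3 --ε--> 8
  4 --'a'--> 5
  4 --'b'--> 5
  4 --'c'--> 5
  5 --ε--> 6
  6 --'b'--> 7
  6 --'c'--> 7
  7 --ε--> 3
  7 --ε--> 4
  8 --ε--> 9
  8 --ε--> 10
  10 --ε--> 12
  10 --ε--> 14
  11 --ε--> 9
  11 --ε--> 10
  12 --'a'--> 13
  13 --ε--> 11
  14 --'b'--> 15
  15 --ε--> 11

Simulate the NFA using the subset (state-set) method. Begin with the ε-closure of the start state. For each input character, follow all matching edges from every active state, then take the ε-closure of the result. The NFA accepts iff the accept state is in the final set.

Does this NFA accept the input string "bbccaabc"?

Answer: REJECT

Steps:
start: ε-closure({0}) = {0}
'b' @ 1: {}  — state set empty
rest 'bccaabc' ignored (set empty)
end set {} — state 9 not in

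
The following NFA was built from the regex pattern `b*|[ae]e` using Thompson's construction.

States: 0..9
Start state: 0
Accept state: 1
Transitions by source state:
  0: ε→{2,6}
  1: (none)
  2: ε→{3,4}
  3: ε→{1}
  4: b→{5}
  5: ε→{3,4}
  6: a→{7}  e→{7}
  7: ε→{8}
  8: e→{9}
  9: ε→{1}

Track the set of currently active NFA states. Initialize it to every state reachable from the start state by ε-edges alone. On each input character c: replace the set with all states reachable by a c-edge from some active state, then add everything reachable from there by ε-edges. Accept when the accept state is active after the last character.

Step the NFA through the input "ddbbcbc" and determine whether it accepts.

Answer: REJECT

Steps:
start: ε-closure({0}) = {0,1,2,3,4,6}
'd' @ 1: {}  — no active states
rest 'dbbcbc' ignored (set empty)
after full input: {}  (accept=1 not in)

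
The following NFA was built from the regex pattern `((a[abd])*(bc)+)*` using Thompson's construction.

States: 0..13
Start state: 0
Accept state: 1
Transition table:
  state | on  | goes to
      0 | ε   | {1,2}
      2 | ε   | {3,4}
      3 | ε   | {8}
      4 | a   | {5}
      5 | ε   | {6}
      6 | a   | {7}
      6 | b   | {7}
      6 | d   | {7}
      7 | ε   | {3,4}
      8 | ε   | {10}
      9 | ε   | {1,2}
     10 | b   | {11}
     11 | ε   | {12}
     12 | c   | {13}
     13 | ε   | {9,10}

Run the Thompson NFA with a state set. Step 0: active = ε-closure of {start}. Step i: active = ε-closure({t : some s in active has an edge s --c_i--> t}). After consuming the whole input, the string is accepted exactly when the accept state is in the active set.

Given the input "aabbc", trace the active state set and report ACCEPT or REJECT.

Answer: REJECT

Trace:
start: ε-closure({0}) = {0,1,2,3,4,8,10}
'a' @ 1: {5,6}
'a' @ 2: {3,4,7,8,10}
'b' @ 3: {11,12}
'b' @ 4: {}  — no active states
rest 'c' ignored (set empty)
end set {} — state 1 not in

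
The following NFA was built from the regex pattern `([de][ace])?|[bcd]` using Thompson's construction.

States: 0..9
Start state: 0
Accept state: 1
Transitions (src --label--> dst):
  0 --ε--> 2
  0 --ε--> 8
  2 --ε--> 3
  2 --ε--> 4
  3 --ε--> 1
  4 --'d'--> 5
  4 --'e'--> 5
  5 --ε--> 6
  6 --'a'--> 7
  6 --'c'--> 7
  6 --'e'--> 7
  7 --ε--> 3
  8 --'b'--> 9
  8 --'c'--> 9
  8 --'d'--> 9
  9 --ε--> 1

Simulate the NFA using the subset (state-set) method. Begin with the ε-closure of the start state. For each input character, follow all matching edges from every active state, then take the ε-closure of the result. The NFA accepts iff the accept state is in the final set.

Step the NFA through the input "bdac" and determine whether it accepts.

Answer: REJECT

Derivation:
initial (ε-close {0}): {0,1,2,3,4,8}
'b' @ 1: {1,9}  [accepting]
'd' @ 2: {}  — state set empty
rest 'ac' ignored (set empty)
after full input: {}  (accept=1 not in)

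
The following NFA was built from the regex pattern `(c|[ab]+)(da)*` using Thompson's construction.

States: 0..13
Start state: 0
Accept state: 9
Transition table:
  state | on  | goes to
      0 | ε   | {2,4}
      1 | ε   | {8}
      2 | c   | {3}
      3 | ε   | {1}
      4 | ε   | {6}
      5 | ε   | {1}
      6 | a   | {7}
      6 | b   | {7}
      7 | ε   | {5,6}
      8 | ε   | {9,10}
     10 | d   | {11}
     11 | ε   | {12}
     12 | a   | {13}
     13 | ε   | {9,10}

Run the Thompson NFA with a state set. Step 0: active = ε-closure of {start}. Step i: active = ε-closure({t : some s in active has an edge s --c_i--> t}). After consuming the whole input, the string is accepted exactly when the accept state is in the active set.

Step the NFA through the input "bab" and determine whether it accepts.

Answer: ACCEPT

Derivation:
initial (ε-close {0}): {0,2,4,6}
'b' @ 1: {1,5,6,7,8,9,10}  ✓accept
'a' @ 2: {1,5,6,7,8,9,10}  ✓accept
'b' @ 3: {1,5,6,7,8,9,10}  ✓accept
final: {1,5,6,7,8,9,10}; accept 9 in set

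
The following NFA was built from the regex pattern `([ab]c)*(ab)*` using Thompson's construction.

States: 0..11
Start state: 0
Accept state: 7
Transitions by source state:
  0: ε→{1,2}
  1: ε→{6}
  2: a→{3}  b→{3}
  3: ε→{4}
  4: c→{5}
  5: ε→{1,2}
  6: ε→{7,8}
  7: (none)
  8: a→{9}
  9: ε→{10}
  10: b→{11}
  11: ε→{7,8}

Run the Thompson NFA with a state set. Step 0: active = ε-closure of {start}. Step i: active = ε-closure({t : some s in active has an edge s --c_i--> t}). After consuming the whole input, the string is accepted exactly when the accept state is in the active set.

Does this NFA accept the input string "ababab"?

S₀ = ε-closure({0}) = {0,1,2,6,7,8}
'a' @ 1: {3,4,9,10}
'b' @ 2: {7,8,11}  [accepting]
'a' @ 3: {9,10}
'b' @ 4: {7,8,11}  [accepting]
'a' @ 5: {9,10}
'b' @ 6: {7,8,11}  [accepting]
end set {7,8,11} — state 7 in

Answer: ACCEPT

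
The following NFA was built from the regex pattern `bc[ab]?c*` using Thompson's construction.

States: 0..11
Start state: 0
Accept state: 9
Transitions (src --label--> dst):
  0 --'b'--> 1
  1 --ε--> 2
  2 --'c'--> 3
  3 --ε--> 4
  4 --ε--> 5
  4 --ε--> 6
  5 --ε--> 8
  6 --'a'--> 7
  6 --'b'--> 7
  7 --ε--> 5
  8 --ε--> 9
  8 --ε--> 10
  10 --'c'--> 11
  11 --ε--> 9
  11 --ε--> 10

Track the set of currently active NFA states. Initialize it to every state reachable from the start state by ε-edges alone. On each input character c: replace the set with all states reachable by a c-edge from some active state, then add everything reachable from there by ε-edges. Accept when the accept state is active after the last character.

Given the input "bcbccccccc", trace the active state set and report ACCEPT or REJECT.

Answer: ACCEPT

Steps:
initial (ε-close {0}): {0}
'b' @ 1: {1,2}
'c' @ 2: {3,4,5,6,8,9,10}  [accepting]
'b' @ 3: {5,7,8,9,10}  [accepting]
'c' @ 4: {9,10,11}  [accepting]
'c' @ 5: {9,10,11}  [accepting]
'c' @ 6: {9,10,11}  [accepting]
'c' @ 7: {9,10,11}  [accepting]
'c' @ 8: {9,10,11}  [accepting]
'c' @ 9: {9,10,11}  [accepting]
'c' @ 10: {9,10,11}  [accepting]
after full input: {9,10,11}  (accept=9 in)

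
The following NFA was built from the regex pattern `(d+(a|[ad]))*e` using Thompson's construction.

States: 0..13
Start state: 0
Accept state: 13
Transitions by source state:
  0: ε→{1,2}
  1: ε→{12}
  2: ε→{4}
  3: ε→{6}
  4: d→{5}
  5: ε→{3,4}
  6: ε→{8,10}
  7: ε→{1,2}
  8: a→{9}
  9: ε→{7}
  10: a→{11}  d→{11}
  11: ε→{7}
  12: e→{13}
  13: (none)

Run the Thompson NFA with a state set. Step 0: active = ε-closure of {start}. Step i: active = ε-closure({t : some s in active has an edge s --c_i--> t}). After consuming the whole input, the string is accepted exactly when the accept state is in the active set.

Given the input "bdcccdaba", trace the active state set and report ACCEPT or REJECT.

start: ε-closure({0}) = {0,1,2,4,12}
'b' @ 1: {}  — dead — no transitions
rest 'dcccdaba' ignored (set empty)
after full input: {}  (accept=13 not in)

Answer: REJECT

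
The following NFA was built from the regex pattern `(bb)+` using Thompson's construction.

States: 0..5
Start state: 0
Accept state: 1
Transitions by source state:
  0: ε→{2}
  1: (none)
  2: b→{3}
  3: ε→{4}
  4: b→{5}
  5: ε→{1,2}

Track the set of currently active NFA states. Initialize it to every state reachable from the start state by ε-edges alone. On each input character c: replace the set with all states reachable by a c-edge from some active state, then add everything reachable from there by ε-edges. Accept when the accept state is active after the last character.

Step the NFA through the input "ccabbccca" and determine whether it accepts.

start: ε-closure({0}) = {0,2}
'c' @ 1: {}  — dead — no transitions
rest 'cabbccca' ignored (set empty)
after full input: {}  (accept=1 not in)

Answer: REJECT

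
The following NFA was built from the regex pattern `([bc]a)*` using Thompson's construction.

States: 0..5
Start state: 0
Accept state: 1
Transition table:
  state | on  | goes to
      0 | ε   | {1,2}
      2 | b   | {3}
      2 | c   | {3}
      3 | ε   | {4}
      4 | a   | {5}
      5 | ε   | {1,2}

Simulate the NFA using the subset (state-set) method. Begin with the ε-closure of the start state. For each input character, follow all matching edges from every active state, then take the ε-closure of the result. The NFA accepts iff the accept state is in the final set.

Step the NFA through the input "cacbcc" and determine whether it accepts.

Answer: REJECT

Steps:
start: ε-closure({0}) = {0,1,2}
'c' @ 1: {3,4}
'a' @ 2: {1,2,5}  (accept∈set)
'c' @ 3: {3,4}
'b' @ 4: {}  — no active states
rest 'cc' ignored (set empty)
after full input: {}  (accept=1 not in)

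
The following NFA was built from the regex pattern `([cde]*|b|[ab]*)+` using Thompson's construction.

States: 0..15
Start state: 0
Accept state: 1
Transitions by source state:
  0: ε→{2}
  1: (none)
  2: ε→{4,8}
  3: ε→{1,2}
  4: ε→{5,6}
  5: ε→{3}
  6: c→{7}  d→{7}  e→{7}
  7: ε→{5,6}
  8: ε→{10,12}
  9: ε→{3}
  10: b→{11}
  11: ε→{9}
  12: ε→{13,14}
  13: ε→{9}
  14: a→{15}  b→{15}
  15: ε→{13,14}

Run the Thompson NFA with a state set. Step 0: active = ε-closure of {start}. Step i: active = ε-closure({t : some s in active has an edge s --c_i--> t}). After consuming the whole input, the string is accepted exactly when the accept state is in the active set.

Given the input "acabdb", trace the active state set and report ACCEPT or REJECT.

Answer: ACCEPT

Derivation:
initial (ε-close {0}): {0,1,2,3,4,5,6,8,9,10,12,13,14}
'a' @ 1: {1,2,3,4,5,6,8,9,10,12,13,14,15}  (accept∈set)
'c' @ 2: {1,2,3,4,5,6,7,8,9,10,12,13,14}  (accept∈set)
'a' @ 3: {1,2,3,4,5,6,8,9,10,12,13,14,15}  (accept∈set)
'b' @ 4: {1,2,3,4,5,6,8,9,10,11,12,13,14,15}  (accept∈set)
'd' @ 5: {1,2,3,4,5,6,7,8,9,10,12,13,14}  (accept∈set)
'b' @ 6: {1,2,3,4,5,6,8,9,10,11,12,13,14,15}  (accept∈set)
end set {1,2,3,4,5,6,8,9,10,11,12,13,14,15} — state 1 in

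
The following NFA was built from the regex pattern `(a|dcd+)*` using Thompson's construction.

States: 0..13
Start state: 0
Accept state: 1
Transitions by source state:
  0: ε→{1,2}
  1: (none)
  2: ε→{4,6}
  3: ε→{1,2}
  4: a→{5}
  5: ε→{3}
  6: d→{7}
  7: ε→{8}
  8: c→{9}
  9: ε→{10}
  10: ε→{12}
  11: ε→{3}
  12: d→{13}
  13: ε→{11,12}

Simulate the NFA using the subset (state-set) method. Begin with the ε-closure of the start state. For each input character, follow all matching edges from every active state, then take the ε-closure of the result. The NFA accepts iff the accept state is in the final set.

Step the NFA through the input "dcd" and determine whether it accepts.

Answer: ACCEPT

Steps:
initial (ε-close {0}): {0,1,2,4,6}
'd' @ 1: {7,8}
'c' @ 2: {9,10,12}
'd' @ 3: {1,2,3,4,6,11,12,13}  [accepting]
final: {1,2,3,4,6,11,12,13}; accept 1 in set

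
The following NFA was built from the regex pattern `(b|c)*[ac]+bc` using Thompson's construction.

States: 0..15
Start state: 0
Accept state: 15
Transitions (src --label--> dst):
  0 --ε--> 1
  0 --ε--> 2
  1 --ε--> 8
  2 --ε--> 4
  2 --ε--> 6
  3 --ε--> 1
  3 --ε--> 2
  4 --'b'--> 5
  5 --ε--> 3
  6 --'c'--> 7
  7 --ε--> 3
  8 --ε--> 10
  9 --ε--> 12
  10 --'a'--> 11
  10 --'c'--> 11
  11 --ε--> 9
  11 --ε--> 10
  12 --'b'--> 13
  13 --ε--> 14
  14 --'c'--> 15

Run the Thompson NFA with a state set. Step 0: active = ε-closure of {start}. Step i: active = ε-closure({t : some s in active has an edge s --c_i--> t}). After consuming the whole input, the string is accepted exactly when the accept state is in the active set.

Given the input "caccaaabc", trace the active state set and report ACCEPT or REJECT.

S₀ = ε-closure({0}) = {0,1,2,4,6,8,10}
'c' @ 1: {1,2,3,4,6,7,8,9,10,11,12}
'a' @ 2: {9,10,11,12}
'c' @ 3: {9,10,11,12}
'c' @ 4: {9,10,11,12}
'a' @ 5: {9,10,11,12}
'a' @ 6: {9,10,11,12}
'a' @ 7: {9,10,11,12}
'b' @ 8: {13,14}
'c' @ 9: {15}  (accept∈set)
after full input: {15}  (accept=15 in)

Answer: ACCEPT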